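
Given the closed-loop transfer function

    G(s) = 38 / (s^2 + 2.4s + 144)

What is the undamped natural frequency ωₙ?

ωₙ = 12 rad/s

Compare the denominator to the standard form s^2 + 2ζωₙs + ωₙ².
ωₙ² = 144, so ωₙ = 12 rad/s.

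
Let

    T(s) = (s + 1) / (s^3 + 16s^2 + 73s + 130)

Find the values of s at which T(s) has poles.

The poles are the roots of the denominator s^3 + 16s^2 + 73s + 130 = 0.
Trying s = -10: the polynomial evaluates to 0, so (s + 10) is a factor.
Dividing out leaves s^2 + 6s + 13 = 0.
The quadratic formula then gives s = -3 ± 2j.

s = -3 ± 2j, -10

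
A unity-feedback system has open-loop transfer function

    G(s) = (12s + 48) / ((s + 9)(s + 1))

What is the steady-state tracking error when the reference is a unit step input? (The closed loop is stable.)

G(s) has no poles at the origin.
This is a Type 0 system. Kp = lim_{s→0} G(s) = 48/9 = 16/3.
e_ss = 1/(1 + Kp) = 1/(1 + 16/3) = 3/19 ≈ 0.1579.

e_ss = 0.1579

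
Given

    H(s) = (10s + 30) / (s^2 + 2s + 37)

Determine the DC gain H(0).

Set s = 0: H(0) = (30) / (37) = 30/37.

H(0) = 30/37 ≈ 0.8108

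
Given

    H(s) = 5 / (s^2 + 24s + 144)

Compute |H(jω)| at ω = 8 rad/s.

|H(j8)| ≈ 0.02404

Substitute s = j8: numerator = 5, denominator = 80 + j192.
|H(j8)| = |5| / |80 + j192| = 5 / 208 ≈ 0.02404.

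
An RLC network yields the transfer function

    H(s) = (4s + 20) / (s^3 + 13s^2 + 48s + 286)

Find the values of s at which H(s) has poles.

s = -1 + 5j, -1 - 5j, -11

The poles are the roots of the denominator s^3 + 13s^2 + 48s + 286 = 0.
Trying s = -11: the polynomial evaluates to 0, so (s + 11) is a factor.
Dividing out leaves s^2 + 2s + 26 = 0.
The quadratic formula then gives s = -1 ± 5j.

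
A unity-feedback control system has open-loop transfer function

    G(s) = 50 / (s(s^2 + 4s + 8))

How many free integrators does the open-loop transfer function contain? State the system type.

Type 1

The denominator has 1 factor of s at the origin (free integrator), so this is a Type 1 system.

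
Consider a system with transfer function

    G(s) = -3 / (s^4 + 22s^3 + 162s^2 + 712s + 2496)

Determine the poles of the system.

s = -8, -12, -1 ± 5j

The poles are the roots of the denominator s^4 + 22s^3 + 162s^2 + 712s + 2496 = 0.
Trying s = -8: the polynomial evaluates to 0, so (s + 8) is a factor.
Dividing out leaves s^3 + 14s^2 + 50s + 312 = 0.
This factors further as (s + 12)(s^2 + 2s + 26) = 0.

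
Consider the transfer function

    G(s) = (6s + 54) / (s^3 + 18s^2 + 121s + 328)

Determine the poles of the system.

s = -8, -5 + 4j, -5 - 4j

The poles are the roots of the denominator s^3 + 18s^2 + 121s + 328 = 0.
Trying s = -8: the polynomial evaluates to 0, so (s + 8) is a factor.
Dividing out leaves s^2 + 10s + 41 = 0.
The quadratic formula then gives s = -5 ± 4j.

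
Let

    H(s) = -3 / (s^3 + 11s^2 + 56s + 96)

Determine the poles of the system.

s = -4 ± 4j, -3

The poles are the roots of the denominator s^3 + 11s^2 + 56s + 96 = 0.
Trying s = -3: the polynomial evaluates to 0, so (s + 3) is a factor.
Dividing out leaves s^2 + 8s + 32 = 0.
The quadratic formula then gives s = -4 ± 4j.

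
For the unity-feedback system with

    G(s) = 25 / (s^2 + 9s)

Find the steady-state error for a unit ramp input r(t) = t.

G(s) has one pole at the origin.
This is a Type 1 system. Kv = lim_{s→0} s·G(s) = 25/9.
e_ss = 1/Kv = 1/(25/9) = 9/25 ≈ 0.3600.

e_ss = 0.3600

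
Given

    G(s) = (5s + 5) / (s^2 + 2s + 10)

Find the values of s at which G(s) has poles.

s = -1 ± 3j

The poles are the roots of the denominator s^2 + 2s + 10 = 0.
Using the quadratic formula: s = (-2 ± √(-36))/2 = -1 ± 3j.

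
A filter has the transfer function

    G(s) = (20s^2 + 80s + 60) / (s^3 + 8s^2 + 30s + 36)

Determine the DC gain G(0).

G(0) = 5/3 ≈ 1.667

Set s = 0: G(0) = (60) / (36) = 5/3.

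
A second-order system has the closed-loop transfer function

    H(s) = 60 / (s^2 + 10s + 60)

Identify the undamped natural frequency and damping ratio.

Compare the denominator to the standard form s^2 + 2ζωₙs + ωₙ².
ωₙ² = 60, so ωₙ = √60 ≈ 7.746 rad/s.
2ζωₙ = 10, so ζ = 10/(2·√60) ≈ 0.6455.

ωₙ ≈ 7.746 rad/s, ζ ≈ 0.6455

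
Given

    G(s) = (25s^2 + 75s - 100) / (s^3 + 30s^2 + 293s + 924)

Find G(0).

G(0) = -25/231 ≈ -0.1082

Set s = 0: G(0) = (-100) / (924) = -25/231.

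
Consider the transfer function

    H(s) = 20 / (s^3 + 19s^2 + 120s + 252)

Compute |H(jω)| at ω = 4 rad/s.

Substitute s = j4: numerator = 20, denominator = -52 + j416.
|H(j4)| = |20| / |-52 + j416| = 20 / 419.24 ≈ 0.04771.

|H(j4)| ≈ 0.04771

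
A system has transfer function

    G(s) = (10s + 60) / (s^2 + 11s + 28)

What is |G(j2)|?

Substitute s = j2: numerator = 60 + j20, denominator = 24 + j22.
|G(j2)| = |60 + j20| / |24 + j22| = 63.246 / 32.558 ≈ 1.943.

|G(j2)| ≈ 1.943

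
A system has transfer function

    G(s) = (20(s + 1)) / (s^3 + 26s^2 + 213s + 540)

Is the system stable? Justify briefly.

The denominator s^3 + 26s^2 + 213s + 540 factors as (s + 9)(s + 12)(s + 5), giving poles at s = -9, -12, -5.
Since all poles lie strictly in the left half-plane, the system is stable.

stable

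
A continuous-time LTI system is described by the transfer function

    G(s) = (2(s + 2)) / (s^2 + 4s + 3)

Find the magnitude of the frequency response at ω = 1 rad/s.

|G(j1)| = 1

Substitute s = j1: numerator = 4 + j2, denominator = 2 + j4.
|G(j1)| = |4 + j2| / |2 + j4| = 4.4721 / 4.4721 = 1.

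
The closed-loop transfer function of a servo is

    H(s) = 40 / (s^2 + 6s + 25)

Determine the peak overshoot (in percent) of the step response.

%OS ≈ 9.48%

Comparing s^2 + 6s + 25 to s^2 + 2ζωₙs + ωₙ²: ωₙ = 5 rad/s and ζ = 6/(2·5) = 0.6.
%OS = 100·exp(−πζ/√(1−ζ²)) = 100·exp(−π·0.6/√(1−0.6²)) ≈ 9.48%.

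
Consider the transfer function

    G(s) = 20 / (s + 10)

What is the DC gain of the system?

G(0) = 2

Set s = 0: G(0) = (20) / (10) = 2.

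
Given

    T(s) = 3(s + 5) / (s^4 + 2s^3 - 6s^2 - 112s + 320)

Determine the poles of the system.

The poles are the roots of the denominator s^4 + 2s^3 - 6s^2 - 112s + 320 = 0.
No real roots exist; factor into two real quadratics: (s^2 - 6s + 10)(s^2 + 8s + 32) = 0.
Each quadratic gives a conjugate pair via the quadratic formula.

s = 3 ± j, -4 ± 4j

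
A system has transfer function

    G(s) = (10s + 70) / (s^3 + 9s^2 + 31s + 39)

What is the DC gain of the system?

Set s = 0: G(0) = (70) / (39) = 70/39.

G(0) = 70/39 ≈ 1.795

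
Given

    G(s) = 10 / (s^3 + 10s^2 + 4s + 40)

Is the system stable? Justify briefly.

The denominator s^3 + 10s^2 + 4s + 40 factors as (s^2 + 4)(s + 10), giving poles at s = 2j, -2j, -10.
Since the simple pole(s) at s = 2j, -2j lie on the jω-axis with none in the right half-plane, the system is marginally stable.

marginally stable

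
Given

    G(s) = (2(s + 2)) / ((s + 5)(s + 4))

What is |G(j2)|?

Substitute s = j2: numerator = 4 + j4, denominator = 16 + j18.
|G(j2)| = |4 + j4| / |16 + j18| = 5.6569 / 24.083 ≈ 0.2349.

|G(j2)| ≈ 0.2349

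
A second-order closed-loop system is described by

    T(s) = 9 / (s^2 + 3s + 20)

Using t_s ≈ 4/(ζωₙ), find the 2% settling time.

t_s ≈ 2.667 s

Comparing s^2 + 3s + 20 to s^2 + 2ζωₙs + ωₙ²: ωₙ = √20 ≈ 4.472 rad/s and ζ = 3/(2·√20) ≈ 0.3354.
ζωₙ = 3/2 = 1.5, so t_s ≈ 4/(ζωₙ) = 4/1.5 ≈ 2.667 s.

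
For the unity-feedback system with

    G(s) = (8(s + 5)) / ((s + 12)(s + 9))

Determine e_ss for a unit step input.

e_ss = 0.7297

G(s) has no poles at the origin.
This is a Type 0 system. Kp = lim_{s→0} G(s) = 40/108 = 10/27.
e_ss = 1/(1 + Kp) = 1/(1 + 10/27) = 27/37 ≈ 0.7297.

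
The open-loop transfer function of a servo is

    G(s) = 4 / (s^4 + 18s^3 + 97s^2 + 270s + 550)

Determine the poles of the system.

The poles are the roots of the denominator s^4 + 18s^3 + 97s^2 + 270s + 550 = 0.
Trying s = -11: the polynomial evaluates to 0, so (s + 11) is a factor.
Dividing out leaves s^3 + 7s^2 + 20s + 50 = 0.
This factors further as (s^2 + 2s + 10)(s + 5) = 0.

s = -1 + 3j, -1 - 3j, -11, -5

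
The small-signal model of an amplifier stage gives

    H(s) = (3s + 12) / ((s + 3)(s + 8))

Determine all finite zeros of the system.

s = -4

Set the numerator to zero: 3s + 12 = 0, i.e. 3·(s + 4) = 0.
So s = -4.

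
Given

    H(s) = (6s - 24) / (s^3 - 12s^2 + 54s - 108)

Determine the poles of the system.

s = 3 ± 3j, 6

The poles are the roots of the denominator s^3 - 12s^2 + 54s - 108 = 0.
Trying s = 6: the polynomial evaluates to 0, so (s - 6) is a factor.
Dividing out leaves s^2 - 6s + 18 = 0.
The quadratic formula then gives s = 3 ± 3j.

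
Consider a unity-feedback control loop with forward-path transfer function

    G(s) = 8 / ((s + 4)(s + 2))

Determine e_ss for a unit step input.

G(s) has no poles at the origin.
This is a Type 0 system. Kp = lim_{s→0} G(s) = 8/8 = 1.
e_ss = 1/(1 + Kp) = 1/(1 + 1) = 1/2 ≈ 0.5000.

e_ss = 0.5000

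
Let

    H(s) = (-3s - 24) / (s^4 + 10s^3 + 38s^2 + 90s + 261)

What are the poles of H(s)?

The poles are the roots of the denominator s^4 + 10s^3 + 38s^2 + 90s + 261 = 0.
No real roots exist; factor into two real quadratics: (s^2 + 9)(s^2 + 10s + 29) = 0.
Each quadratic gives a conjugate pair via the quadratic formula.

s = ±3j, -5 ± 2j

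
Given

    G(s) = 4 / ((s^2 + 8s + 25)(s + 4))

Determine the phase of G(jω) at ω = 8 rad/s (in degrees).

∠G(j8) ≈ 175.2°

At s = j8: numerator = 4, denominator = -668 - j56.
∠G = ∠num − ∠den = 0° − (-175.21°) = 175.2°.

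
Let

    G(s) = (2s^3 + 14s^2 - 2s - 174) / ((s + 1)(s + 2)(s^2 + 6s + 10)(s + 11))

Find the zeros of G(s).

Set the numerator to zero: 2s^3 + 14s^2 - 2s - 174 = 0, i.e. 2·(s^3 + 7s^2 - s - 87) = 0.
Factoring: (s - 3)(s^2 + 10s + 29) = 0.

s = 3, -5 ± 2j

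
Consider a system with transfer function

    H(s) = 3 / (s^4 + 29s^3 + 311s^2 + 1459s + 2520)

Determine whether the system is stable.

stable

The denominator s^4 + 29s^3 + 311s^2 + 1459s + 2520 factors as (s + 7)(s + 5)(s + 9)(s + 8), giving poles at s = -7, -5, -9, -8.
Since all poles lie strictly in the left half-plane, the system is stable.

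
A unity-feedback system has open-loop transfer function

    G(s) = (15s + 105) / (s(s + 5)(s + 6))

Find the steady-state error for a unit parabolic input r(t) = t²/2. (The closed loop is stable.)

e_ss = ∞

G(s) has one pole at the origin.
This is a Type 1 system; Ka = lim_{s→0} s^2·G(s) = 0, so the steady-state error for a parabola input is infinite.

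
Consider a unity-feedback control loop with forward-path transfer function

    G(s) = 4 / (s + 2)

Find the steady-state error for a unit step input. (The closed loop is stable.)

e_ss = 0.3333

G(s) has no poles at the origin.
This is a Type 0 system. Kp = lim_{s→0} G(s) = 4/2 = 2.
e_ss = 1/(1 + Kp) = 1/(1 + 2) = 1/3 ≈ 0.3333.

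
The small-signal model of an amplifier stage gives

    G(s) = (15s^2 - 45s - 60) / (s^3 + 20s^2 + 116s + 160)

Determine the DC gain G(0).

Set s = 0: G(0) = (-60) / (160) = -3/8.

G(0) = -3/8 ≈ -0.3750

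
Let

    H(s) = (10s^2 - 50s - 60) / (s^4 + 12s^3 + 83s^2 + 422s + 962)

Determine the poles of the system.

The poles are the roots of the denominator s^4 + 12s^3 + 83s^2 + 422s + 962 = 0.
No real roots exist; factor into two real quadratics: (s^2 + 10s + 26)(s^2 + 2s + 37) = 0.
Each quadratic gives a conjugate pair via the quadratic formula.

s = -5 ± j, -1 ± 6j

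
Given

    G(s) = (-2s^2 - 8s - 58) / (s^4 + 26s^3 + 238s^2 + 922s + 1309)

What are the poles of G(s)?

s = -4 + j, -4 - j, -7, -11

The poles are the roots of the denominator s^4 + 26s^3 + 238s^2 + 922s + 1309 = 0.
Trying s = -7: the polynomial evaluates to 0, so (s + 7) is a factor.
Dividing out leaves s^3 + 19s^2 + 105s + 187 = 0.
This factors further as (s^2 + 8s + 17)(s + 11) = 0.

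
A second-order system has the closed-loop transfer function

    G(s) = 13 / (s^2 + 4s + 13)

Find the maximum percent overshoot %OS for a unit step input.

Comparing s^2 + 4s + 13 to s^2 + 2ζωₙs + ωₙ²: ωₙ = √13 ≈ 3.606 rad/s and ζ = 4/(2·√13) ≈ 0.5547.
%OS = 100·exp(−πζ/√(1−ζ²)) = 100·exp(−π·0.5547/√(1−0.5547²)) ≈ 12.3%.

%OS ≈ 12.3%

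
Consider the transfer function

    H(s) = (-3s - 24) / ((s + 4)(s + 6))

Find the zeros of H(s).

Set the numerator to zero: -3s - 24 = 0, i.e. -3·(s + 8) = 0.
So s = -8.

s = -8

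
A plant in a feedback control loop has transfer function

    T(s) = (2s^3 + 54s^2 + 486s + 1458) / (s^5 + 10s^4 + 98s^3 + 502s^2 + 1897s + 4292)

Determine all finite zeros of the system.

s = -9, -9, -9

Set the numerator to zero: 2s^3 + 54s^2 + 486s + 1458 = 0, i.e. 2·(s^3 + 27s^2 + 243s + 729) = 0.
Factoring: (s + 9)^3 = 0.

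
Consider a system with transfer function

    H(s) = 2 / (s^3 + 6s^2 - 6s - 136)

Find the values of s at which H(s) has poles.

s = -5 + 3j, -5 - 3j, 4

The poles are the roots of the denominator s^3 + 6s^2 - 6s - 136 = 0.
Trying s = 4: the polynomial evaluates to 0, so (s - 4) is a factor.
Dividing out leaves s^2 + 10s + 34 = 0.
The quadratic formula then gives s = -5 ± 3j.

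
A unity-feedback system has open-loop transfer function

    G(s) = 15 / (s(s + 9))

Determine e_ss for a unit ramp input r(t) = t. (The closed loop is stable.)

e_ss = 0.6000

G(s) has one pole at the origin.
This is a Type 1 system. Kv = lim_{s→0} s·G(s) = 15/9 = 5/3.
e_ss = 1/Kv = 1/(5/3) = 3/5 ≈ 0.6000.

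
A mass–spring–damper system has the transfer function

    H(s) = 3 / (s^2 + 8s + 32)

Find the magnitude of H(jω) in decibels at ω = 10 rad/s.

Substitute s = j10: numerator = 3, denominator = -68 + j80.
|H(j10)| = |3| / |-68 + j80| = 3 / 105.00 ≈ 0.02857.
In decibels: 20·log₁₀(0.02857) ≈ -30.9 dB.

|H(j10)|_dB ≈ -30.9 dB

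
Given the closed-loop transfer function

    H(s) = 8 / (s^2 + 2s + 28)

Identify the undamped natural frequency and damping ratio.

Compare the denominator to the standard form s^2 + 2ζωₙs + ωₙ².
ωₙ² = 28, so ωₙ = √28 ≈ 5.292 rad/s.
2ζωₙ = 2, so ζ = 2/(2·√28) ≈ 0.1890.

ωₙ ≈ 5.292 rad/s, ζ ≈ 0.1890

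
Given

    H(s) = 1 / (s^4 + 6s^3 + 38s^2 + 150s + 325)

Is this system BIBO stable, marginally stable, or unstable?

The denominator s^4 + 6s^3 + 38s^2 + 150s + 325 factors as (s^2 + 25)(s^2 + 6s + 13), giving poles at s = ±5j, -3 ± 2j.
Since the simple pole(s) at s = 5j, -5j lie on the jω-axis with none in the right half-plane, the system is marginally stable.

marginally stable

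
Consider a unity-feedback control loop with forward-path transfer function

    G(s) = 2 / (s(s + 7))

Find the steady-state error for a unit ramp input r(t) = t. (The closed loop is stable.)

e_ss = 3.500

G(s) has one pole at the origin.
This is a Type 1 system. Kv = lim_{s→0} s·G(s) = 2/7.
e_ss = 1/Kv = 1/(2/7) = 7/2 ≈ 3.500.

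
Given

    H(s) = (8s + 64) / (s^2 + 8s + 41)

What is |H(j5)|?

Substitute s = j5: numerator = 64 + j40, denominator = 16 + j40.
|H(j5)| = |64 + j40| / |16 + j40| = 75.472 / 43.081 ≈ 1.752.

|H(j5)| ≈ 1.752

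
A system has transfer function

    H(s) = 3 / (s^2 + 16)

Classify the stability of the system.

The denominator s^2 + 16 factors as (s^2 + 16), giving poles at s = ±4j.
Since the simple pole(s) at s = ±4j lie on the jω-axis with none in the right half-plane, the system is marginally stable.

marginally stable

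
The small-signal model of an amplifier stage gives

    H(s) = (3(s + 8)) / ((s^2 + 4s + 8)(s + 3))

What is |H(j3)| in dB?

|H(j3)|_dB ≈ -5.99 dB

Substitute s = j3: numerator = 24 + j9, denominator = -39 + j33.
|H(j3)| = |24 + j9| / |-39 + j33| = 25.632 / 51.088 ≈ 0.5017.
In decibels: 20·log₁₀(0.5017) ≈ -5.99 dB.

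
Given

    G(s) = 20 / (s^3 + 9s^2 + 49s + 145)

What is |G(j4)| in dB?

|G(j4)|_dB ≈ -16.4 dB

Substitute s = j4: numerator = 20, denominator = 1 + j132.
|G(j4)| = |20| / |1 + j132| = 20 / 132.00 ≈ 0.1515.
In decibels: 20·log₁₀(0.1515) ≈ -16.4 dB.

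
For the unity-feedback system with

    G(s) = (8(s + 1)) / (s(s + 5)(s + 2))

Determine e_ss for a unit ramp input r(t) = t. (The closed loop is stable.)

e_ss = 1.250

G(s) has one pole at the origin.
This is a Type 1 system. Kv = lim_{s→0} s·G(s) = 8/10 = 4/5.
e_ss = 1/Kv = 1/(4/5) = 5/4 ≈ 1.250.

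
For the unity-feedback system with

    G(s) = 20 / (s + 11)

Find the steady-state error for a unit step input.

G(s) has no poles at the origin.
This is a Type 0 system. Kp = lim_{s→0} G(s) = 20/11.
e_ss = 1/(1 + Kp) = 1/(1 + 20/11) = 11/31 ≈ 0.3548.

e_ss = 0.3548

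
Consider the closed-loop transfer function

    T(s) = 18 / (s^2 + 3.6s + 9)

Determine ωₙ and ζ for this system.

ωₙ = 3 rad/s, ζ = 0.6

Compare the denominator to the standard form s^2 + 2ζωₙs + ωₙ².
ωₙ² = 9, so ωₙ = 3 rad/s.
2ζωₙ = 3.6, so ζ = 3.6/(2·3) = 0.6.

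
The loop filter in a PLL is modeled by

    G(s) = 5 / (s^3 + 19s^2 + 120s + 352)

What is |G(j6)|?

|G(j6)| ≈ 0.008285

Substitute s = j6: numerator = 5, denominator = -332 + j504.
|G(j6)| = |5| / |-332 + j504| = 5 / 603.52 ≈ 0.008285.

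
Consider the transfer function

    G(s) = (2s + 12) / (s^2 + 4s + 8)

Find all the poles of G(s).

The poles are the roots of the denominator s^2 + 4s + 8 = 0.
Using the quadratic formula: s = (-4 ± √(-16))/2 = -2 ± 2j.

s = -2 + 2j, -2 - 2j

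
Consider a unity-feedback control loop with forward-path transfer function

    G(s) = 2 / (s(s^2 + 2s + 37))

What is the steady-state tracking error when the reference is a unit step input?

e_ss = 0

G(s) has one pole at the origin.
This is a Type 1 system; for a step input the steady-state error is zero.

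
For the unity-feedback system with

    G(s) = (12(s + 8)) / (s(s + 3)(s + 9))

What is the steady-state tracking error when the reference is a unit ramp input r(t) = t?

G(s) has one pole at the origin.
This is a Type 1 system. Kv = lim_{s→0} s·G(s) = 96/27 = 32/9.
e_ss = 1/Kv = 1/(32/9) = 9/32 ≈ 0.2812.

e_ss = 0.2812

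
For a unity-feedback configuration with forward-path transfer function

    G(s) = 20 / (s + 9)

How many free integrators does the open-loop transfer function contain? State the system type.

The denominator has no factor of s at the origin — no free integrator — so this is a Type 0 system.

Type 0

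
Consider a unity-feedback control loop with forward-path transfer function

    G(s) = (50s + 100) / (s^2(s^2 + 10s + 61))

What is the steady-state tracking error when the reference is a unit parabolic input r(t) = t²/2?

G(s) has 2 poles at the origin.
This is a Type 2 system. Ka = lim_{s→0} s^2·G(s) = 100/61.
e_ss = 1/Ka = 1/(100/61) = 61/100 ≈ 0.6100.

e_ss = 0.6100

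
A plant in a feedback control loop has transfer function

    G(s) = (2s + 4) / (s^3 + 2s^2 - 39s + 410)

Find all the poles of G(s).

s = 4 ± 5j, -10

The poles are the roots of the denominator s^3 + 2s^2 - 39s + 410 = 0.
Trying s = -10: the polynomial evaluates to 0, so (s + 10) is a factor.
Dividing out leaves s^2 - 8s + 41 = 0.
The quadratic formula then gives s = 4 ± 5j.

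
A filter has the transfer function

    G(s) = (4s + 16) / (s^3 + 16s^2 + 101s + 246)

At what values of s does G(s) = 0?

s = -4

Set the numerator to zero: 4s + 16 = 0, i.e. 4·(s + 4) = 0.
So s = -4.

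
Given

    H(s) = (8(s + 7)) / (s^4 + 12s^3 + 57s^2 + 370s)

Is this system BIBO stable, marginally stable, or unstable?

The denominator s^4 + 12s^3 + 57s^2 + 370s factors as s(s^2 + 2s + 37)(s + 10), giving poles at s = 0, -1 + 6j, -1 - 6j, -10.
Since the simple pole(s) at s = 0 lie on the jω-axis with none in the right half-plane, the system is marginally stable.

marginally stable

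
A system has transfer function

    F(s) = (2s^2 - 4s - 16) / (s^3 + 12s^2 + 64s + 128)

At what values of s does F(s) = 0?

s = 4, -2

Set the numerator to zero: 2s^2 - 4s - 16 = 0, i.e. 2·(s^2 - 2s - 8) = 0.
Factoring: (s - 4)(s + 2) = 0.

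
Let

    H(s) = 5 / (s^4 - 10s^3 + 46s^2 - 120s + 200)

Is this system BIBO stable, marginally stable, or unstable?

unstable

The denominator s^4 - 10s^3 + 46s^2 - 120s + 200 factors as (s^2 - 2s + 10)(s^2 - 8s + 20), giving poles at s = 1 ± 3j, 4 ± 2j.
Since the pole(s) at s = 1 + 3j, 1 - 3j, 4 + 2j, 4 - 2j lie in the right half-plane, the system is unstable.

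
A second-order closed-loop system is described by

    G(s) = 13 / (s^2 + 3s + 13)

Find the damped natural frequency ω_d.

ω_d ≈ 3.279 rad/s

Comparing s^2 + 3s + 13 to s^2 + 2ζωₙs + ωₙ²: ωₙ = √13 ≈ 3.606 rad/s and ζ = 3/(2·√13) ≈ 0.4160.
ζωₙ = 3/2 = 1.5, so ω_d = ωₙ√(1−ζ²) = √(ωₙ² − (ζωₙ)²) = √(13 − 1.5²) = √10.75 ≈ 3.279 rad/s.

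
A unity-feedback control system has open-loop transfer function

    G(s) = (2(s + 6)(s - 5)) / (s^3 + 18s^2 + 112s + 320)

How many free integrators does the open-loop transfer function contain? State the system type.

The denominator has no factor of s at the origin — no free integrator — so this is a Type 0 system.

Type 0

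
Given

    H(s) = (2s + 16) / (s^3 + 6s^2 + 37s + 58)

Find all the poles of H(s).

The poles are the roots of the denominator s^3 + 6s^2 + 37s + 58 = 0.
Trying s = -2: the polynomial evaluates to 0, so (s + 2) is a factor.
Dividing out leaves s^2 + 4s + 29 = 0.
The quadratic formula then gives s = -2 ± 5j.

s = -2 ± 5j, -2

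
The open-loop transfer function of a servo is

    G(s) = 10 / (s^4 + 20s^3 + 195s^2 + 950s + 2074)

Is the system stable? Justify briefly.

The denominator s^4 + 20s^3 + 195s^2 + 950s + 2074 factors as (s^2 + 10s + 34)(s^2 + 10s + 61), giving poles at s = -5 ± 3j, -5 ± 6j.
Since all poles lie strictly in the left half-plane, the system is stable.

stable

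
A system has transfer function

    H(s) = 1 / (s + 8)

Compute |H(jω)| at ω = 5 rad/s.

Substitute s = j5: numerator = 1, denominator = 8 + j5.
|H(j5)| = |1| / |8 + j5| = 1 / 9.4340 ≈ 0.1060.

|H(j5)| ≈ 0.1060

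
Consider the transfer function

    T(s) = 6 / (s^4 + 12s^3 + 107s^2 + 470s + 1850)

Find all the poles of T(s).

The poles are the roots of the denominator s^4 + 12s^3 + 107s^2 + 470s + 1850 = 0.
No real roots exist; factor into two real quadratics: (s^2 + 10s + 50)(s^2 + 2s + 37) = 0.
Each quadratic gives a conjugate pair via the quadratic formula.

s = -5 ± 5j, -1 ± 6j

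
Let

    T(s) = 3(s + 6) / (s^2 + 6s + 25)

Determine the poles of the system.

s = -3 + 4j, -3 - 4j

The poles are the roots of the denominator s^2 + 6s + 25 = 0.
Using the quadratic formula: s = (-6 ± √(-64))/2 = -3 ± 4j.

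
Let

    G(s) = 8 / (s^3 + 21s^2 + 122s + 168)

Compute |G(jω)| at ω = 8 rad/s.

Substitute s = j8: numerator = 8, denominator = -1176 + j464.
|G(j8)| = |8| / |-1176 + j464| = 8 / 1264.2 ≈ 0.006328.

|G(j8)| ≈ 0.006328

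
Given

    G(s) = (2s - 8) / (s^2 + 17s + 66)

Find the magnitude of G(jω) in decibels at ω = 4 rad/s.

|G(j4)|_dB ≈ -17.5 dB

Substitute s = j4: numerator = -8 + j8, denominator = 50 + j68.
|G(j4)| = |-8 + j8| / |50 + j68| = 11.314 / 84.404 ≈ 0.1340.
In decibels: 20·log₁₀(0.1340) ≈ -17.5 dB.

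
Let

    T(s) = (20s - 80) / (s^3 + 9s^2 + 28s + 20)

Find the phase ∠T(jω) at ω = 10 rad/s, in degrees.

At s = j10: numerator = -80 + j200, denominator = -880 - j720.
∠T = ∠num − ∠den = 111.80° − (-140.71°) = 252.5°, which wraps to -107.5°.

∠T(j10) ≈ -107.5°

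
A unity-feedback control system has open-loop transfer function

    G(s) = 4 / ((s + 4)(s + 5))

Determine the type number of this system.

The denominator has no factor of s at the origin — no free integrator — so this is a Type 0 system.

Type 0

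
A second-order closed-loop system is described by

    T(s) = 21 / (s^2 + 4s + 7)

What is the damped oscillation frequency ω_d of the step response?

ω_d ≈ 1.732 rad/s

Comparing s^2 + 4s + 7 to s^2 + 2ζωₙs + ωₙ²: ωₙ = √7 ≈ 2.646 rad/s and ζ = 4/(2·√7) ≈ 0.7559.
ζωₙ = 4/2 = 2, so ω_d = ωₙ√(1−ζ²) = √(ωₙ² − (ζωₙ)²) = √(7 − 2²) = √3 ≈ 1.732 rad/s.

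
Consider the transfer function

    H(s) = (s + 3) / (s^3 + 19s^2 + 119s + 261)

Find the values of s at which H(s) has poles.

The poles are the roots of the denominator s^3 + 19s^2 + 119s + 261 = 0.
Trying s = -9: the polynomial evaluates to 0, so (s + 9) is a factor.
Dividing out leaves s^2 + 10s + 29 = 0.
The quadratic formula then gives s = -5 ± 2j.

s = -9, -5 ± 2j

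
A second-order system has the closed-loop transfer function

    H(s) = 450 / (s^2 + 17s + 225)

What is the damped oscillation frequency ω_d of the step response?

Comparing s^2 + 17s + 225 to s^2 + 2ζωₙs + ωₙ²: ωₙ = 15 rad/s and ζ = 17/(2·15) ≈ 0.5667.
ζωₙ = 17/2 = 8.5, so ω_d = ωₙ√(1−ζ²) = √(ωₙ² − (ζωₙ)²) = √(225 − 8.5²) = √152.75 ≈ 12.36 rad/s.

ω_d ≈ 12.36 rad/s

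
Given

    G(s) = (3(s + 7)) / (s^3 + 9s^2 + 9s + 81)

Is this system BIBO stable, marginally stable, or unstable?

The denominator s^3 + 9s^2 + 9s + 81 factors as (s^2 + 9)(s + 9), giving poles at s = 3j, -3j, -9.
Since the simple pole(s) at s = 3j, -3j lie on the jω-axis with none in the right half-plane, the system is marginally stable.

marginally stable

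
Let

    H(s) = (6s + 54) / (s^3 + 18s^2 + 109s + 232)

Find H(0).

Set s = 0: H(0) = (54) / (232) = 27/116.

H(0) = 27/116 ≈ 0.2328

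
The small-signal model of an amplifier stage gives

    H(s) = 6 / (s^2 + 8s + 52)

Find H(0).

H(0) = 3/26 ≈ 0.1154

Set s = 0: H(0) = (6) / (52) = 3/26.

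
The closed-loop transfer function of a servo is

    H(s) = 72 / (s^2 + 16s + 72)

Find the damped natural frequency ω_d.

ω_d ≈ 2.828 rad/s

Comparing s^2 + 16s + 72 to s^2 + 2ζωₙs + ωₙ²: ωₙ = √72 ≈ 8.485 rad/s and ζ = 16/(2·√72) ≈ 0.9428.
ζωₙ = 16/2 = 8, so ω_d = ωₙ√(1−ζ²) = √(ωₙ² − (ζωₙ)²) = √(72 − 8²) = √8 ≈ 2.828 rad/s.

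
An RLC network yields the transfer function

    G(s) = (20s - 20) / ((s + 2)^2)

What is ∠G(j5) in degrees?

∠G(j5) ≈ -35.09°

At s = j5: numerator = -20 + j100, denominator = -21 + j20.
∠G = ∠num − ∠den = 101.31° − (136.40°) = -35.09°.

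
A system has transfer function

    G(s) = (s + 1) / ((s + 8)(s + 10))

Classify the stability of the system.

stable

The poles can be read from the denominator factors: s = -8, -10.
Since all poles lie strictly in the left half-plane, the system is stable.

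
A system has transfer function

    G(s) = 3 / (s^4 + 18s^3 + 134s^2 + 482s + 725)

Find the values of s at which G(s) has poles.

s = -5 + 2j, -5 - 2j, -4 + 3j, -4 - 3j

The poles are the roots of the denominator s^4 + 18s^3 + 134s^2 + 482s + 725 = 0.
No real roots exist; factor into two real quadratics: (s^2 + 10s + 29)(s^2 + 8s + 25) = 0.
Each quadratic gives a conjugate pair via the quadratic formula.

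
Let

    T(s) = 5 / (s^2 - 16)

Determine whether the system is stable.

The denominator s^2 - 16 factors as (s - 4)(s + 4), giving poles at s = 4, -4.
Since the pole(s) at s = 4 lie in the right half-plane, the system is unstable.

unstable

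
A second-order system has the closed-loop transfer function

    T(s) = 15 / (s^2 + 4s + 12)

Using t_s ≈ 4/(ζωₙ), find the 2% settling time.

Comparing s^2 + 4s + 12 to s^2 + 2ζωₙs + ωₙ²: ωₙ = √12 ≈ 3.464 rad/s and ζ = 4/(2·√12) ≈ 0.5774.
ζωₙ = 4/2 = 2, so t_s ≈ 4/(ζωₙ) = 4/2 = 2 s.

t_s ≈ 2 s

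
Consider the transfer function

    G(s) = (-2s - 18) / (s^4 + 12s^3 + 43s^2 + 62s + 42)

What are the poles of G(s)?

s = -1 ± j, -3, -7

The poles are the roots of the denominator s^4 + 12s^3 + 43s^2 + 62s + 42 = 0.
Trying s = -3: the polynomial evaluates to 0, so (s + 3) is a factor.
Dividing out leaves s^3 + 9s^2 + 16s + 14 = 0.
This factors further as (s^2 + 2s + 2)(s + 7) = 0.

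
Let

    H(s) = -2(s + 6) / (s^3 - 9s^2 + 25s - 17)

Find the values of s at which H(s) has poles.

s = 4 + j, 4 - j, 1

The poles are the roots of the denominator s^3 - 9s^2 + 25s - 17 = 0.
Trying s = 1: the polynomial evaluates to 0, so (s - 1) is a factor.
Dividing out leaves s^2 - 8s + 17 = 0.
The quadratic formula then gives s = 4 ± 1j.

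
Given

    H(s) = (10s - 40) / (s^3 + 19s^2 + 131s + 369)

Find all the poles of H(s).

The poles are the roots of the denominator s^3 + 19s^2 + 131s + 369 = 0.
Trying s = -9: the polynomial evaluates to 0, so (s + 9) is a factor.
Dividing out leaves s^2 + 10s + 41 = 0.
The quadratic formula then gives s = -5 ± 4j.

s = -5 ± 4j, -9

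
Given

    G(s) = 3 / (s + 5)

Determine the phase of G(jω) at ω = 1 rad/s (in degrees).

At s = j1: numerator = 3, denominator = 5 + j1.
∠G = ∠num − ∠den = 0° − (11.310°) = -11.31°.

∠G(j1) ≈ -11.31°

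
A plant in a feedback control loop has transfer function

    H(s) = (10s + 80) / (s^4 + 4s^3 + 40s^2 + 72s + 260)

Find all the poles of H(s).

The poles are the roots of the denominator s^4 + 4s^3 + 40s^2 + 72s + 260 = 0.
No real roots exist; factor into two real quadratics: (s^2 + 2s + 26)(s^2 + 2s + 10) = 0.
Each quadratic gives a conjugate pair via the quadratic formula.

s = -1 ± 5j, -1 ± 3j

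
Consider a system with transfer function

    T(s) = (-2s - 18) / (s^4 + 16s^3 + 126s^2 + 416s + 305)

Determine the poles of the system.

s = -5 ± 6j, -5, -1

The poles are the roots of the denominator s^4 + 16s^3 + 126s^2 + 416s + 305 = 0.
Trying s = -5: the polynomial evaluates to 0, so (s + 5) is a factor.
Dividing out leaves s^3 + 11s^2 + 71s + 61 = 0.
This factors further as (s^2 + 10s + 61)(s + 1) = 0.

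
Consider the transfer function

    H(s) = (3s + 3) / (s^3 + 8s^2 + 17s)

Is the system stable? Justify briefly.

The denominator s^3 + 8s^2 + 17s factors as s(s^2 + 8s + 17), giving poles at s = 0, -4 ± j.
Since the simple pole(s) at s = 0 lie on the jω-axis with none in the right half-plane, the system is marginally stable.

marginally stable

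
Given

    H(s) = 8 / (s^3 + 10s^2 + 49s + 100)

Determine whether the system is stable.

The denominator s^3 + 10s^2 + 49s + 100 factors as (s^2 + 6s + 25)(s + 4), giving poles at s = -3 + 4j, -3 - 4j, -4.
Since all poles lie strictly in the left half-plane, the system is stable.

stable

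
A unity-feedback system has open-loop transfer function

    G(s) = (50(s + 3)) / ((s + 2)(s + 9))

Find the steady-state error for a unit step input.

G(s) has no poles at the origin.
This is a Type 0 system. Kp = lim_{s→0} G(s) = 150/18 = 25/3.
e_ss = 1/(1 + Kp) = 1/(1 + 25/3) = 3/28 ≈ 0.1071.

e_ss = 0.1071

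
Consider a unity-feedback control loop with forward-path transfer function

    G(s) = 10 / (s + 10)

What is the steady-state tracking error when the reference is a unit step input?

G(s) has no poles at the origin.
This is a Type 0 system. Kp = lim_{s→0} G(s) = 10/10 = 1.
e_ss = 1/(1 + Kp) = 1/(1 + 1) = 1/2 ≈ 0.5000.

e_ss = 0.5000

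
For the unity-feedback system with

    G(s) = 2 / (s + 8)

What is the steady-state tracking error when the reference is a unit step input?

G(s) has no poles at the origin.
This is a Type 0 system. Kp = lim_{s→0} G(s) = 2/8 = 1/4.
e_ss = 1/(1 + Kp) = 1/(1 + 1/4) = 4/5 ≈ 0.8000.

e_ss = 0.8000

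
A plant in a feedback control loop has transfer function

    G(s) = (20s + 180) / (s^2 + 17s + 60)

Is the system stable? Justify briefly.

The denominator s^2 + 17s + 60 factors as (s + 5)(s + 12), giving poles at s = -5, -12.
Since all poles lie strictly in the left half-plane, the system is stable.

stable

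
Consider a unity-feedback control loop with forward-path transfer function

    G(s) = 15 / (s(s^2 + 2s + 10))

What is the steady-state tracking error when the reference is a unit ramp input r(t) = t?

e_ss = 0.6667

G(s) has one pole at the origin.
This is a Type 1 system. Kv = lim_{s→0} s·G(s) = 15/10 = 3/2.
e_ss = 1/Kv = 1/(3/2) = 2/3 ≈ 0.6667.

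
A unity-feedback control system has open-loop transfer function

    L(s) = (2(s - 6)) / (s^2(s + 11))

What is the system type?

Type 2

The denominator has 2 factors of s at the origin (free integrators), so this is a Type 2 system.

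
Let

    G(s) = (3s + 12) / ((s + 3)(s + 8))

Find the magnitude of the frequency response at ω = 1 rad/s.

Substitute s = j1: numerator = 12 + j3, denominator = 23 + j11.
|G(j1)| = |12 + j3| / |23 + j11| = 12.369 / 25.495 ≈ 0.4852.

|G(j1)| ≈ 0.4852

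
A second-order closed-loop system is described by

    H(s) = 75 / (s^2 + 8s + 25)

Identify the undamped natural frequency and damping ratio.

Compare the denominator to the standard form s^2 + 2ζωₙs + ωₙ².
ωₙ² = 25, so ωₙ = 5 rad/s.
2ζωₙ = 8, so ζ = 8/(2·5) = 0.8.
With ζ = 0.8 the response is underdamped.

ωₙ = 5 rad/s, ζ = 0.8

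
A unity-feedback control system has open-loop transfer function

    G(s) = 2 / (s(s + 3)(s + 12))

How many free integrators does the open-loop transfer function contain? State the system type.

Type 1

The denominator has 1 factor of s at the origin (free integrator), so this is a Type 1 system.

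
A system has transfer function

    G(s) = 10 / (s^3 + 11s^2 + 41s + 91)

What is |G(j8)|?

|G(j8)| ≈ 0.01562

Substitute s = j8: numerator = 10, denominator = -613 - j184.
|G(j8)| = |10| / |-613 - j184| = 10 / 640.02 ≈ 0.01562.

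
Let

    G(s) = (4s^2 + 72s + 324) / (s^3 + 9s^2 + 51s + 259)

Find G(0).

G(0) = 324/259 ≈ 1.251

Set s = 0: G(0) = (324) / (259) = 324/259.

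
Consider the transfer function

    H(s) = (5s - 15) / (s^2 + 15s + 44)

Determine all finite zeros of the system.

s = 3

Set the numerator to zero: 5s - 15 = 0, i.e. 5·(s - 3) = 0.
So s = 3.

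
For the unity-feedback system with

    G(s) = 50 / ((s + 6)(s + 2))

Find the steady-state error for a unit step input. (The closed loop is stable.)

e_ss = 0.1935

G(s) has no poles at the origin.
This is a Type 0 system. Kp = lim_{s→0} G(s) = 50/12 = 25/6.
e_ss = 1/(1 + Kp) = 1/(1 + 25/6) = 6/31 ≈ 0.1935.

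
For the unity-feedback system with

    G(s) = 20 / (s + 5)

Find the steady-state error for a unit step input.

e_ss = 0.2000

G(s) has no poles at the origin.
This is a Type 0 system. Kp = lim_{s→0} G(s) = 20/5 = 4.
e_ss = 1/(1 + Kp) = 1/(1 + 4) = 1/5 ≈ 0.2000.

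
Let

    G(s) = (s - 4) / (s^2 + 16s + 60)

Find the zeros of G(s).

s = 4

Set the numerator to zero: s - 4 = 0.
So s = 4.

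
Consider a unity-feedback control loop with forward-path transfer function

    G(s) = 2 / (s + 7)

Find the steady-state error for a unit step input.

e_ss = 0.7778

G(s) has no poles at the origin.
This is a Type 0 system. Kp = lim_{s→0} G(s) = 2/7.
e_ss = 1/(1 + Kp) = 1/(1 + 2/7) = 7/9 ≈ 0.7778.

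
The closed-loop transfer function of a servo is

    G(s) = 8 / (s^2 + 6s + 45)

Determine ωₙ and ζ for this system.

Compare the denominator to the standard form s^2 + 2ζωₙs + ωₙ².
ωₙ² = 45, so ωₙ = √45 ≈ 6.708 rad/s.
2ζωₙ = 6, so ζ = 6/(2·√45) ≈ 0.4472.
With ζ = 0.4472 the response is underdamped.

ωₙ ≈ 6.708 rad/s, ζ ≈ 0.4472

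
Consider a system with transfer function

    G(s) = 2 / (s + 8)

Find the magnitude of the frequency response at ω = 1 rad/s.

Substitute s = j1: numerator = 2, denominator = 8 + j1.
|G(j1)| = |2| / |8 + j1| = 2 / 8.0623 ≈ 0.2481.

|G(j1)| ≈ 0.2481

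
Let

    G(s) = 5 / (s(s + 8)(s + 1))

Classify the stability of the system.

marginally stable

The poles can be read from the denominator factors: s = 0, -8, -1.
Since the simple pole(s) at s = 0 lie on the jω-axis with none in the right half-plane, the system is marginally stable.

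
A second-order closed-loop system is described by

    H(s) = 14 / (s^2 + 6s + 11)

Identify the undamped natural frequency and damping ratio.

Compare the denominator to the standard form s^2 + 2ζωₙs + ωₙ².
ωₙ² = 11, so ωₙ = √11 ≈ 3.317 rad/s.
2ζωₙ = 6, so ζ = 6/(2·√11) ≈ 0.9045.

ωₙ ≈ 3.317 rad/s, ζ ≈ 0.9045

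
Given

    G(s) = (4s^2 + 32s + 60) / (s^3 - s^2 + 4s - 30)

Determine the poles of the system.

s = -1 + 3j, -1 - 3j, 3

The poles are the roots of the denominator s^3 - s^2 + 4s - 30 = 0.
Trying s = 3: the polynomial evaluates to 0, so (s - 3) is a factor.
Dividing out leaves s^2 + 2s + 10 = 0.
The quadratic formula then gives s = -1 ± 3j.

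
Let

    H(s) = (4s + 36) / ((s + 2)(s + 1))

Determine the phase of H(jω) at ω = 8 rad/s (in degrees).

∠H(j8) ≈ -117.2°

At s = j8: numerator = 36 + j32, denominator = -62 + j24.
∠H = ∠num − ∠den = 41.634° − (158.84°) = -117.2°.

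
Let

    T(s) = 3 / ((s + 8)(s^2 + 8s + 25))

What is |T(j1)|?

Substitute s = j1: numerator = 3, denominator = 184 + j88.
|T(j1)| = |3| / |184 + j88| = 3 / 203.96 ≈ 0.01471.

|T(j1)| ≈ 0.01471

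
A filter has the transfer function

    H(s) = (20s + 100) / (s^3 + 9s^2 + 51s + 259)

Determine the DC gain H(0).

Set s = 0: H(0) = (100) / (259) = 100/259.

H(0) = 100/259 ≈ 0.3861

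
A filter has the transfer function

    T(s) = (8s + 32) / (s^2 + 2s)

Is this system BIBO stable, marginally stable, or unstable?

marginally stable

The denominator s^2 + 2s factors as s(s + 2), giving poles at s = 0, -2.
Since the simple pole(s) at s = 0 lie on the jω-axis with none in the right half-plane, the system is marginally stable.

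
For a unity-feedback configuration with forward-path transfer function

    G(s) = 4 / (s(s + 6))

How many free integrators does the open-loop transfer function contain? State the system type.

The denominator has 1 factor of s at the origin (free integrator), so this is a Type 1 system.

Type 1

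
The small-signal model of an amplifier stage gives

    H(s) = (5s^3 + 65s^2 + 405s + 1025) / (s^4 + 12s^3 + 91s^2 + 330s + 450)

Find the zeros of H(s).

Set the numerator to zero: 5s^3 + 65s^2 + 405s + 1025 = 0, i.e. 5·(s^3 + 13s^2 + 81s + 205) = 0.
Factoring: (s^2 + 8s + 41)(s + 5) = 0.

s = -4 + 5j, -4 - 5j, -5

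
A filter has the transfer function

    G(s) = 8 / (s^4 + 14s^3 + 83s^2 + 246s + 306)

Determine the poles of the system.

s = -3 + 3j, -3 - 3j, -4 + j, -4 - j

The poles are the roots of the denominator s^4 + 14s^3 + 83s^2 + 246s + 306 = 0.
No real roots exist; factor into two real quadratics: (s^2 + 6s + 18)(s^2 + 8s + 17) = 0.
Each quadratic gives a conjugate pair via the quadratic formula.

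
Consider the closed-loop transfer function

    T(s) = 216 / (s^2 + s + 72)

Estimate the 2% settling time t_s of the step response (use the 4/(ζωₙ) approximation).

t_s ≈ 8 s

Comparing s^2 + s + 72 to s^2 + 2ζωₙs + ωₙ²: ωₙ = √72 ≈ 8.485 rad/s and ζ = 1/(2·√72) ≈ 0.05893.
ζωₙ = 1/2 = 0.5, so t_s ≈ 4/(ζωₙ) = 4/0.5 = 8 s.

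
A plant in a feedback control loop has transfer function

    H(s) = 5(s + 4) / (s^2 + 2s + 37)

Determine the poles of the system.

s = -1 ± 6j

The poles are the roots of the denominator s^2 + 2s + 37 = 0.
Using the quadratic formula: s = (-2 ± √(-144))/2 = -1 ± 6j.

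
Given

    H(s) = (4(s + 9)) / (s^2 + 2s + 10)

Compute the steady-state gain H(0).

Set s = 0: H(0) = (36) / (10) = 18/5.

H(0) = 18/5 ≈ 3.600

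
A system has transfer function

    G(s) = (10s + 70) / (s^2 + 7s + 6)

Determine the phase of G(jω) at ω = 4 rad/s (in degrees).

At s = j4: numerator = 70 + j40, denominator = -10 + j28.
∠G = ∠num − ∠den = 29.745° − (109.65°) = -79.91°.

∠G(j4) ≈ -79.91°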